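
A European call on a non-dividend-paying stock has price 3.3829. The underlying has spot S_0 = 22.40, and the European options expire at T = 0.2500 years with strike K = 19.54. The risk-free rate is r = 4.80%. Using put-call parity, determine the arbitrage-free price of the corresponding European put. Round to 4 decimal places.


Answer: Put price = 0.2898

Derivation:
Put-call parity: C - P = S_0 * exp(-qT) - K * exp(-rT).
S_0 * exp(-qT) = 22.4000 * 1.00000000 = 22.40000000
K * exp(-rT) = 19.5400 * 0.98807171 = 19.30692127
P = C - S*exp(-qT) + K*exp(-rT)
P = 3.3829 - 22.40000000 + 19.30692127 = 0.2898


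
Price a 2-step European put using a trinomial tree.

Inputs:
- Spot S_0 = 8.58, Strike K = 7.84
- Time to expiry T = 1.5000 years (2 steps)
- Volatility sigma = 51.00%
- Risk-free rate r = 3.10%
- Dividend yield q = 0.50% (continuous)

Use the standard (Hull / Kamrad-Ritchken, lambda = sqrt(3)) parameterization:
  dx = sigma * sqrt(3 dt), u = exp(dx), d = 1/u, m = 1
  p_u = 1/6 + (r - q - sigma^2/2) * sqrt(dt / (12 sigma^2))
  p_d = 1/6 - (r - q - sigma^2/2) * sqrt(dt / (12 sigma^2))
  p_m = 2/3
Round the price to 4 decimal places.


Answer: Price = V(0,0) = 1.3365

Derivation:
dt = T/N = 0.750000; dx = sigma*sqrt(3*dt) = 0.765000
u = exp(dx) = 2.148994; d = 1/u = 0.465334
p_u = 0.115662, p_m = 0.666667, p_d = 0.217672
Discount per step: exp(-r*dt) = 0.977018
Stock lattice S(k, j) with j the centered position index:
  k=0: S(0,+0) = 8.5800
  k=1: S(1,-1) = 3.9926; S(1,+0) = 8.5800; S(1,+1) = 18.4384
  k=2: S(2,-2) = 1.8579; S(2,-1) = 3.9926; S(2,+0) = 8.5800; S(2,+1) = 18.4384; S(2,+2) = 39.6240
Terminal payoffs V(N, j) = max(K - S_T, 0):
  V(2,-2) = 5.982124; V(2,-1) = 3.847435; V(2,+0) = 0.000000; V(2,+1) = 0.000000; V(2,+2) = 0.000000
Backward induction: V(k, j) = exp(-r*dt) * [p_u * V(k+1, j+1) + p_m * V(k+1, j) + p_d * V(k+1, j-1)]
  V(1,-1) = exp(-r*dt) * [p_u*0.000000 + p_m*3.847435 + p_d*5.982124] = 3.778222
  V(1,+0) = exp(-r*dt) * [p_u*0.000000 + p_m*0.000000 + p_d*3.847435] = 0.818230
  V(1,+1) = exp(-r*dt) * [p_u*0.000000 + p_m*0.000000 + p_d*0.000000] = 0.000000
  V(0,+0) = exp(-r*dt) * [p_u*0.000000 + p_m*0.818230 + p_d*3.778222] = 1.336462


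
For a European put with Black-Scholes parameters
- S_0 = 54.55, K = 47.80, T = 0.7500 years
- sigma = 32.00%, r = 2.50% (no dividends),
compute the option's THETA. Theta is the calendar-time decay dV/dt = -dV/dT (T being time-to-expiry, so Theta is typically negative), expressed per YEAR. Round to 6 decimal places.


Answer: Theta = -2.782818

Derivation:
d1 = 0.6828685104; d2 = 0.4057403812
phi(d1) = 0.3159746676; exp(-qT) = 1.0000000000; exp(-rT) = 0.9814246877
Theta = -S*exp(-qT)*phi(d1)*sigma/(2*sqrt(T)) + r*K*exp(-rT)*N(-d2) - q*S*exp(-qT)*N(-d1)
N(-d1) = 0.2473449668; N(-d2) = 0.3424666842; sqrt(T) = 0.8660254038
Term 1 = -54.5500 * 1.0000000000 * 0.3159746676 * 0.3200 / (2 * 0.8660254038) = -3.1844642048
Term 2 = 0.0250 * 47.8000 * 0.9814246877 * 0.3424666842 = 0.4016457840
Term 3 = 0 (no dividend yield, q = 0)
Theta = -3.1844642048 + (0.4016457840) + (0.0000000000) = -2.782818


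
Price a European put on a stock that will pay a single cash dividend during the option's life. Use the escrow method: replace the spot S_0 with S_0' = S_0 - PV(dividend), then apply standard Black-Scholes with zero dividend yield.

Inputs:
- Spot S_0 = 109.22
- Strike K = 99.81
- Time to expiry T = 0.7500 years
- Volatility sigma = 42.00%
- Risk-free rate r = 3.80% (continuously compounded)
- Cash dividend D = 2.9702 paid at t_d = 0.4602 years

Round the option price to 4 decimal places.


Answer: Price = 10.4783

Derivation:
PV(D) = D * exp(-r * t_d) = 2.9702 * 0.98266442 = 2.91870986
S_0' = S_0 - PV(D) = 109.2200 - 2.91870986 = 106.30129014
d1 = (ln(S_0'/K) + (r + sigma^2/2)*T) / (sigma*sqrt(T)) = 0.43344996
d2 = d1 - sigma*sqrt(T) = 0.06971929
exp(-rT) = 0.97190229
N(-d1) = 0.33234396; N(-d2) = 0.47220854
P = K * exp(-rT) * N(-d2) - S_0' * N(-d1) = 99.8100 * 0.97190229 * 0.47220854 - 106.30129014 * 0.33234396 = 10.4783


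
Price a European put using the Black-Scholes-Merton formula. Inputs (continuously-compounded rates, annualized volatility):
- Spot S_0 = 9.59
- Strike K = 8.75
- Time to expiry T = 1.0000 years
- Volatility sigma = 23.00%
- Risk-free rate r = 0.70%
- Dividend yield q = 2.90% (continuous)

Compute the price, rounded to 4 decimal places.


d1 = (ln(S/K) + (r - q + 0.5*sigma^2) * T) / (sigma * sqrt(T)) = 0.41790082
d2 = d1 - sigma * sqrt(T) = 0.18790082
exp(-rT) = 0.99302444; exp(-qT) = 0.97141646
P = K * exp(-rT) * N(-d2) - S_0 * exp(-qT) * N(-d1)
N(-d1) = 0.33800982; N(-d2) = 0.42547720
P = 8.7500 * 0.99302444 * 0.42547720 - 9.5900 * 0.97141646 * 0.33800982 = 0.5481

Answer: Price = 0.5481


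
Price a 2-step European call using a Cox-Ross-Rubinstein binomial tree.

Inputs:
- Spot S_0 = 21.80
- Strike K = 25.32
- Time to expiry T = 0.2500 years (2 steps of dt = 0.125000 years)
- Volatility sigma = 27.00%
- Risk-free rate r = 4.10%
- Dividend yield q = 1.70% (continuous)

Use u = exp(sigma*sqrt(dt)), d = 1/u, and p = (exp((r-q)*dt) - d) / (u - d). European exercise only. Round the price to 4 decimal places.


dt = T/N = 0.125000
u = exp(sigma*sqrt(dt)) = 1.100164; d = 1/u = 0.908955
p = (exp((r-q)*dt) - d) / (u - d) = 0.491866
Discount per step: exp(-r*dt) = 0.994888
Stock lattice S(k, i) with i counting down-moves:
  k=0: S(0,0) = 21.8000
  k=1: S(1,0) = 23.9836; S(1,1) = 19.8152
  k=2: S(2,0) = 26.3859; S(2,1) = 21.8000; S(2,2) = 18.0112
Terminal payoffs V(N, i) = max(S_T - K, 0):
  V(2,0) = 1.065874; V(2,1) = 0.000000; V(2,2) = 0.000000
Backward induction: V(k, i) = exp(-r*dt) * [p * V(k+1, i) + (1-p) * V(k+1, i+1)].
  V(1,0) = exp(-r*dt) * [p*1.065874 + (1-p)*0.000000] = 0.521588
  V(1,1) = exp(-r*dt) * [p*0.000000 + (1-p)*0.000000] = 0.000000
  V(0,0) = exp(-r*dt) * [p*0.521588 + (1-p)*0.000000] = 0.255240

Answer: Price = V(0,0) = 0.2552


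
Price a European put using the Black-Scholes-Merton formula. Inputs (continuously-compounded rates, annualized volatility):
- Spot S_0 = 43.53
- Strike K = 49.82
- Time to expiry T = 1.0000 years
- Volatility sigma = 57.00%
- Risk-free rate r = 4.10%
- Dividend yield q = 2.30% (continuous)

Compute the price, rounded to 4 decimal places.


Answer: Price = 12.9822

Derivation:
d1 = (ln(S/K) + (r - q + 0.5*sigma^2) * T) / (sigma * sqrt(T)) = 0.07979622
d2 = d1 - sigma * sqrt(T) = -0.49020378
exp(-rT) = 0.95982913; exp(-qT) = 0.97726248
P = K * exp(-rT) * N(-d2) - S_0 * exp(-qT) * N(-d1)
N(-d1) = 0.46819967; N(-d2) = 0.68800515
P = 49.8200 * 0.95982913 * 0.68800515 - 43.5300 * 0.97726248 * 0.46819967 = 12.9822


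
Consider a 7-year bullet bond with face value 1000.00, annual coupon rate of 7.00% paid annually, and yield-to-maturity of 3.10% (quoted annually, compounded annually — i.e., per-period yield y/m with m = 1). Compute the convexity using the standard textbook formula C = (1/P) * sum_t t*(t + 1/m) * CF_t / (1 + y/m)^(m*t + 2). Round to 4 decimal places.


Coupon per period c = face * coupon_rate / m = 70.000000
Periods per year m = 1; per-period yield y/m = 0.031000
Number of cashflows N = 7
Cashflows (t years, CF_t, discount factor 1/(1+y/m)^(m*t), PV):
  t = 1.0000: CF_t = 70.000000, DF = 0.969932, PV = 67.895247
  t = 2.0000: CF_t = 70.000000, DF = 0.940768, PV = 65.853780
  t = 3.0000: CF_t = 70.000000, DF = 0.912481, PV = 63.873696
  t = 4.0000: CF_t = 70.000000, DF = 0.885045, PV = 61.953148
  t = 5.0000: CF_t = 70.000000, DF = 0.858434, PV = 60.090347
  t = 6.0000: CF_t = 70.000000, DF = 0.832622, PV = 58.283557
  t = 7.0000: CF_t = 1070.000000, DF = 0.807587, PV = 864.118137
Price P = sum_t PV_t = 1242.067912
Convexity numerator sum_t t*(t + 1/m) * CF_t / (1+y/m)^(m*t + 2):
  t = 1.0000: term = 127.747391
  t = 2.0000: term = 371.718888
  t = 3.0000: term = 721.084167
  t = 4.0000: term = 1165.671139
  t = 5.0000: term = 1695.932792
  t = 6.0000: term = 2302.915528
  t = 7.0000: term = 45524.356658
Convexity = (1/P) * sum = 51909.426564 / 1242.067912 = 41.792744

Answer: Convexity = 41.7927


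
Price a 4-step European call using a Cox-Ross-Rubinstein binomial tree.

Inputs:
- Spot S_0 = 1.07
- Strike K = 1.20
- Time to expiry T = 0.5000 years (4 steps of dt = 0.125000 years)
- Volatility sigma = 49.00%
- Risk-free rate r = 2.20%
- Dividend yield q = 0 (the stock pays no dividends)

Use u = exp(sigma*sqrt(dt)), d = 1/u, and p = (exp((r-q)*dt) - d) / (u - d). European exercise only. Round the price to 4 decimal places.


Answer: Price = V(0,0) = 0.1099

Derivation:
dt = T/N = 0.125000
u = exp(sigma*sqrt(dt)) = 1.189153; d = 1/u = 0.840935
p = (exp((r-q)*dt) - d) / (u - d) = 0.464706
Discount per step: exp(-r*dt) = 0.997254
Stock lattice S(k, i) with i counting down-moves:
  k=0: S(0,0) = 1.0700
  k=1: S(1,0) = 1.2724; S(1,1) = 0.8998
  k=2: S(2,0) = 1.5131; S(2,1) = 1.0700; S(2,2) = 0.7567
  k=3: S(3,0) = 1.7993; S(3,1) = 1.2724; S(3,2) = 0.8998; S(3,3) = 0.6363
  k=4: S(4,0) = 2.1396; S(4,1) = 1.5131; S(4,2) = 1.0700; S(4,3) = 0.7567; S(4,4) = 0.5351
Terminal payoffs V(N, i) = max(S_T - K, 0):
  V(4,0) = 0.939609; V(4,1) = 0.313070; V(4,2) = 0.000000; V(4,3) = 0.000000; V(4,4) = 0.000000
Backward induction: V(k, i) = exp(-r*dt) * [p * V(k+1, i) + (1-p) * V(k+1, i+1)].
  V(3,0) = exp(-r*dt) * [p*0.939609 + (1-p)*0.313070] = 0.602567
  V(3,1) = exp(-r*dt) * [p*0.313070 + (1-p)*0.000000] = 0.145086
  V(3,2) = exp(-r*dt) * [p*0.000000 + (1-p)*0.000000] = 0.000000
  V(3,3) = exp(-r*dt) * [p*0.000000 + (1-p)*0.000000] = 0.000000
  V(2,0) = exp(-r*dt) * [p*0.602567 + (1-p)*0.145086] = 0.356698
  V(2,1) = exp(-r*dt) * [p*0.145086 + (1-p)*0.000000] = 0.067237
  V(2,2) = exp(-r*dt) * [p*0.000000 + (1-p)*0.000000] = 0.000000
  V(1,0) = exp(-r*dt) * [p*0.356698 + (1-p)*0.067237] = 0.201197
  V(1,1) = exp(-r*dt) * [p*0.067237 + (1-p)*0.000000] = 0.031160
  V(0,0) = exp(-r*dt) * [p*0.201197 + (1-p)*0.031160] = 0.109875


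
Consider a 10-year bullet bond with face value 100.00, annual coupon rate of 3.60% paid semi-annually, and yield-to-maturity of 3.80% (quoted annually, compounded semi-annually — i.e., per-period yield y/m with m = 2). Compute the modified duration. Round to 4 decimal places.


Coupon per period c = face * coupon_rate / m = 1.800000
Periods per year m = 2; per-period yield y/m = 0.019000
Number of cashflows N = 20
Cashflows (t years, CF_t, discount factor 1/(1+y/m)^(m*t), PV):
  t = 0.5000: CF_t = 1.800000, DF = 0.981354, PV = 1.766438
  t = 1.0000: CF_t = 1.800000, DF = 0.963056, PV = 1.733501
  t = 1.5000: CF_t = 1.800000, DF = 0.945099, PV = 1.701179
  t = 2.0000: CF_t = 1.800000, DF = 0.927477, PV = 1.669459
  t = 2.5000: CF_t = 1.800000, DF = 0.910184, PV = 1.638331
  t = 3.0000: CF_t = 1.800000, DF = 0.893213, PV = 1.607783
  t = 3.5000: CF_t = 1.800000, DF = 0.876558, PV = 1.577805
  t = 4.0000: CF_t = 1.800000, DF = 0.860214, PV = 1.548385
  t = 4.5000: CF_t = 1.800000, DF = 0.844175, PV = 1.519515
  t = 5.0000: CF_t = 1.800000, DF = 0.828434, PV = 1.491182
  t = 5.5000: CF_t = 1.800000, DF = 0.812988, PV = 1.463378
  t = 6.0000: CF_t = 1.800000, DF = 0.797829, PV = 1.436092
  t = 6.5000: CF_t = 1.800000, DF = 0.782953, PV = 1.409315
  t = 7.0000: CF_t = 1.800000, DF = 0.768354, PV = 1.383037
  t = 7.5000: CF_t = 1.800000, DF = 0.754028, PV = 1.357250
  t = 8.0000: CF_t = 1.800000, DF = 0.739968, PV = 1.331943
  t = 8.5000: CF_t = 1.800000, DF = 0.726171, PV = 1.307108
  t = 9.0000: CF_t = 1.800000, DF = 0.712631, PV = 1.282736
  t = 9.5000: CF_t = 1.800000, DF = 0.699343, PV = 1.258818
  t = 10.0000: CF_t = 101.800000, DF = 0.686304, PV = 69.865713
Price P = sum_t PV_t = 98.348967
First compute Macaulay numerator sum_t t * PV_t:
  t * PV_t at t = 0.5000: 0.883219
  t * PV_t at t = 1.0000: 1.733501
  t * PV_t at t = 1.5000: 2.551768
  t * PV_t at t = 2.0000: 3.338918
  t * PV_t at t = 2.5000: 4.095827
  t * PV_t at t = 3.0000: 4.823349
  t * PV_t at t = 3.5000: 5.522316
  t * PV_t at t = 4.0000: 6.193541
  t * PV_t at t = 4.5000: 6.837815
  t * PV_t at t = 5.0000: 7.455910
  t * PV_t at t = 5.5000: 8.048578
  t * PV_t at t = 6.0000: 8.616553
  t * PV_t at t = 6.5000: 9.160548
  t * PV_t at t = 7.0000: 9.681262
  t * PV_t at t = 7.5000: 10.179373
  t * PV_t at t = 8.0000: 10.655542
  t * PV_t at t = 8.5000: 11.110416
  t * PV_t at t = 9.0000: 11.544622
  t * PV_t at t = 9.5000: 11.958773
  t * PV_t at t = 10.0000: 698.657134
Macaulay duration D = 833.048964 / 98.348967 = 8.470338
Modified duration = D / (1 + y/m) = 8.470338 / (1 + 0.019000) = 8.312402

Answer: Modified duration = 8.3124


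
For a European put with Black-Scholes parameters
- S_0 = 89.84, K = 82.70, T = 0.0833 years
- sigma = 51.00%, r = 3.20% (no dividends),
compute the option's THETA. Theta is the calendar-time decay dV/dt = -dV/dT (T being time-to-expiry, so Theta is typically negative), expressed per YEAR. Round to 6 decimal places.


d1 = 0.6542991128; d2 = 0.5071042420
phi(d1) = 0.3220681217; exp(-qT) = 1.0000000000; exp(-rT) = 0.9973379496
Theta = -S*exp(-qT)*phi(d1)*sigma/(2*sqrt(T)) + r*K*exp(-rT)*N(-d2) - q*S*exp(-qT)*N(-d1)
N(-d1) = 0.2564595587; N(-d2) = 0.3060408394; sqrt(T) = 0.2886173938
Term 1 = -89.8400 * 1.0000000000 * 0.3220681217 * 0.5100 / (2 * 0.2886173938) = -25.5643740542
Term 2 = 0.0320 * 82.7000 * 0.9973379496 * 0.3060408394 = 0.8077504655
Term 3 = 0 (no dividend yield, q = 0)
Theta = -25.5643740542 + (0.8077504655) + (0.0000000000) = -24.756624

Answer: Theta = -24.756624


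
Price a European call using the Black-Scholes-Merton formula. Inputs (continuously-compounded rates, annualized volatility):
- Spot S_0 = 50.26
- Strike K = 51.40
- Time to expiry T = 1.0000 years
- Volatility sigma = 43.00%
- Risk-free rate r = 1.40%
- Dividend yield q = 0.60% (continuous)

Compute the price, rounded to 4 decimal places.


Answer: Price = 8.2082

Derivation:
d1 = (ln(S/K) + (r - q + 0.5*sigma^2) * T) / (sigma * sqrt(T)) = 0.18144502
d2 = d1 - sigma * sqrt(T) = -0.24855498
exp(-rT) = 0.98609754; exp(-qT) = 0.99401796
C = S_0 * exp(-qT) * N(d1) - K * exp(-rT) * N(d2)
N(d1) = 0.57199086; N(d2) = 0.40185252
C = 50.2600 * 0.99401796 * 0.57199086 - 51.4000 * 0.98609754 * 0.40185252 = 8.2082


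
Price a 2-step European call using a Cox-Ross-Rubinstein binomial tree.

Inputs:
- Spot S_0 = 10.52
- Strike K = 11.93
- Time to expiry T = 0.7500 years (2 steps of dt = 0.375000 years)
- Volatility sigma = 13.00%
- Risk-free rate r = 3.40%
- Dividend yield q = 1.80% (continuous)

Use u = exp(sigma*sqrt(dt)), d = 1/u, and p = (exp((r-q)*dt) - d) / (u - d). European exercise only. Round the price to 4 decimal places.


dt = T/N = 0.375000
u = exp(sigma*sqrt(dt)) = 1.082863; d = 1/u = 0.923478
p = (exp((r-q)*dt) - d) / (u - d) = 0.517866
Discount per step: exp(-r*dt) = 0.987331
Stock lattice S(k, i) with i counting down-moves:
  k=0: S(0,0) = 10.5200
  k=1: S(1,0) = 11.3917; S(1,1) = 9.7150
  k=2: S(2,0) = 12.3357; S(2,1) = 10.5200; S(2,2) = 8.9716
Terminal payoffs V(N, i) = max(S_T - K, 0):
  V(2,0) = 0.405670; V(2,1) = 0.000000; V(2,2) = 0.000000
Backward induction: V(k, i) = exp(-r*dt) * [p * V(k+1, i) + (1-p) * V(k+1, i+1)].
  V(1,0) = exp(-r*dt) * [p*0.405670 + (1-p)*0.000000] = 0.207421
  V(1,1) = exp(-r*dt) * [p*0.000000 + (1-p)*0.000000] = 0.000000
  V(0,0) = exp(-r*dt) * [p*0.207421 + (1-p)*0.000000] = 0.106056

Answer: Price = V(0,0) = 0.1061


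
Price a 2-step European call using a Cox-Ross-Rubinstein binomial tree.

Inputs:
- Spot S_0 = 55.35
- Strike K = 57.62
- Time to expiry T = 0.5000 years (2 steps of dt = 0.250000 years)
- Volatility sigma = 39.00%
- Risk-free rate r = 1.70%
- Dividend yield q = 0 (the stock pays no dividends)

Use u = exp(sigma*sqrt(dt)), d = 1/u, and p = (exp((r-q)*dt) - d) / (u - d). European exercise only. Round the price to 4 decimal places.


dt = T/N = 0.250000
u = exp(sigma*sqrt(dt)) = 1.215311; d = 1/u = 0.822835
p = (exp((r-q)*dt) - d) / (u - d) = 0.462256
Discount per step: exp(-r*dt) = 0.995759
Stock lattice S(k, i) with i counting down-moves:
  k=0: S(0,0) = 55.3500
  k=1: S(1,0) = 67.2675; S(1,1) = 45.5439
  k=2: S(2,0) = 81.7509; S(2,1) = 55.3500; S(2,2) = 37.4751
Terminal payoffs V(N, i) = max(S_T - K, 0):
  V(2,0) = 24.130887; V(2,1) = 0.000000; V(2,2) = 0.000000
Backward induction: V(k, i) = exp(-r*dt) * [p * V(k+1, i) + (1-p) * V(k+1, i+1)].
  V(1,0) = exp(-r*dt) * [p*24.130887 + (1-p)*0.000000] = 11.107331
  V(1,1) = exp(-r*dt) * [p*0.000000 + (1-p)*0.000000] = 0.000000
  V(0,0) = exp(-r*dt) * [p*11.107331 + (1-p)*0.000000] = 5.112651

Answer: Price = V(0,0) = 5.1127


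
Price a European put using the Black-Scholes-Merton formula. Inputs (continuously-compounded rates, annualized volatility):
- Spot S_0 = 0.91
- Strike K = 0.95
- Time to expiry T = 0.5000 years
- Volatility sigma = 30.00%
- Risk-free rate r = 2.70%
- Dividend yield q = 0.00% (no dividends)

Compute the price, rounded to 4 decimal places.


d1 = (ln(S/K) + (r - q + 0.5*sigma^2) * T) / (sigma * sqrt(T)) = -0.03308027
d2 = d1 - sigma * sqrt(T) = -0.24521230
exp(-rT) = 0.98659072; exp(-qT) = 1.00000000
P = K * exp(-rT) * N(-d2) - S_0 * exp(-qT) * N(-d1)
N(-d1) = 0.51319471; N(-d2) = 0.59685398
P = 0.9500 * 0.98659072 * 0.59685398 - 0.9100 * 1.00000000 * 0.51319471 = 0.0924

Answer: Price = 0.0924


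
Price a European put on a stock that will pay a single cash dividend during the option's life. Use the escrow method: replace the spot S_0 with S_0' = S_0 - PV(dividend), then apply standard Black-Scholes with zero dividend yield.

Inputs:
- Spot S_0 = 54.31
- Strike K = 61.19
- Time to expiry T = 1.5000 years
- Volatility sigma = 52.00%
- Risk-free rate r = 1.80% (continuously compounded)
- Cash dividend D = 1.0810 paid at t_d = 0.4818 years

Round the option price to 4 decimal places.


Answer: Price = 17.4624

Derivation:
PV(D) = D * exp(-r * t_d) = 1.0810 * 0.99136510 = 1.07166567
S_0' = S_0 - PV(D) = 54.3100 - 1.07166567 = 53.23833433
d1 = (ln(S_0'/K) + (r + sigma^2/2)*T) / (sigma*sqrt(T)) = 0.14225087
d2 = d1 - sigma*sqrt(T) = -0.49461647
exp(-rT) = 0.97336124
N(-d1) = 0.44344093; N(-d2) = 0.68956456
P = K * exp(-rT) * N(-d2) - S_0' * N(-d1) = 61.1900 * 0.97336124 * 0.68956456 - 53.23833433 * 0.44344093 = 17.4624


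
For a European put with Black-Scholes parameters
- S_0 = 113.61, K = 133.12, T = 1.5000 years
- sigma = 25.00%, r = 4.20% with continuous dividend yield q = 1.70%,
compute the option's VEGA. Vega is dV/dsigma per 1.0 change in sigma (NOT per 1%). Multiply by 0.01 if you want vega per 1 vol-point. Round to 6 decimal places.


Answer: Vega = 52.550663

Derivation:
d1 = -0.2420241088; d2 = -0.5482103266
phi(d1) = 0.3874275684; exp(-qT) = 0.9748223790; exp(-rT) = 0.9389434737
Vega = S * exp(-qT) * phi(d1) * sqrt(T) = 113.6100 * 0.9748223790 * 0.3874275684 * 1.2247448714 = 52.550663


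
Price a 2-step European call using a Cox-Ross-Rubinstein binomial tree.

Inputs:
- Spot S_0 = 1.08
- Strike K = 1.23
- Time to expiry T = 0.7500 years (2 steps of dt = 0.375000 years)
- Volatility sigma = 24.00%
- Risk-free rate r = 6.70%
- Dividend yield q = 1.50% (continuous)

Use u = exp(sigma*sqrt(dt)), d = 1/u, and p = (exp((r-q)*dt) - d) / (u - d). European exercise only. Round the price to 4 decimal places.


Answer: Price = V(0,0) = 0.0585

Derivation:
dt = T/N = 0.375000
u = exp(sigma*sqrt(dt)) = 1.158319; d = 1/u = 0.863320
p = (exp((r-q)*dt) - d) / (u - d) = 0.530074
Discount per step: exp(-r*dt) = 0.975188
Stock lattice S(k, i) with i counting down-moves:
  k=0: S(0,0) = 1.0800
  k=1: S(1,0) = 1.2510; S(1,1) = 0.9324
  k=2: S(2,0) = 1.4490; S(2,1) = 1.0800; S(2,2) = 0.8049
Terminal payoffs V(N, i) = max(S_T - K, 0):
  V(2,0) = 0.219038; V(2,1) = 0.000000; V(2,2) = 0.000000
Backward induction: V(k, i) = exp(-r*dt) * [p * V(k+1, i) + (1-p) * V(k+1, i+1)].
  V(1,0) = exp(-r*dt) * [p*0.219038 + (1-p)*0.000000] = 0.113226
  V(1,1) = exp(-r*dt) * [p*0.000000 + (1-p)*0.000000] = 0.000000
  V(0,0) = exp(-r*dt) * [p*0.113226 + (1-p)*0.000000] = 0.058529


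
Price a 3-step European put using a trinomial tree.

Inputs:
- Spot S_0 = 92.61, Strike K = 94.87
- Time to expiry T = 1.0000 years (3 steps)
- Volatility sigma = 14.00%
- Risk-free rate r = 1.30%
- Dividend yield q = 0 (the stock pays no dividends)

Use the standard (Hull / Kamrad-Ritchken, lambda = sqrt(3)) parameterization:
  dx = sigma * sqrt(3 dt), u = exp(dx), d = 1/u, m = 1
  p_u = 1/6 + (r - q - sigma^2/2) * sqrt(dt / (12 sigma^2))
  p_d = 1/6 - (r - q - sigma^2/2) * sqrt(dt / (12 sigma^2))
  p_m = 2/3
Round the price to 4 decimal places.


dt = T/N = 0.333333; dx = sigma*sqrt(3*dt) = 0.140000
u = exp(dx) = 1.150274; d = 1/u = 0.869358
p_u = 0.170476, p_m = 0.666667, p_d = 0.162857
Discount per step: exp(-r*dt) = 0.995676
Stock lattice S(k, j) with j the centered position index:
  k=0: S(0,+0) = 92.6100
  k=1: S(1,-1) = 80.5113; S(1,+0) = 92.6100; S(1,+1) = 106.5269
  k=2: S(2,-2) = 69.9931; S(2,-1) = 80.5113; S(2,+0) = 92.6100; S(2,+1) = 106.5269; S(2,+2) = 122.5351
  k=3: S(3,-3) = 60.8491; S(3,-2) = 69.9931; S(3,-1) = 80.5113; S(3,+0) = 92.6100; S(3,+1) = 106.5269; S(3,+2) = 122.5351; S(3,+3) = 140.9489
Terminal payoffs V(N, j) = max(K - S_T, 0):
  V(3,-3) = 34.020894; V(3,-2) = 24.876868; V(3,-1) = 14.358734; V(3,+0) = 2.260000; V(3,+1) = 0.000000; V(3,+2) = 0.000000; V(3,+3) = 0.000000
Backward induction: V(k, j) = exp(-r*dt) * [p_u * V(k+1, j+1) + p_m * V(k+1, j) + p_d * V(k+1, j-1)]
  V(2,-2) = exp(-r*dt) * [p_u*14.358734 + p_m*24.876868 + p_d*34.020894] = 24.466694
  V(2,-1) = exp(-r*dt) * [p_u*2.260000 + p_m*14.358734 + p_d*24.876868] = 13.948566
  V(2,+0) = exp(-r*dt) * [p_u*0.000000 + p_m*2.260000 + p_d*14.358734] = 3.828463
  V(2,+1) = exp(-r*dt) * [p_u*0.000000 + p_m*0.000000 + p_d*2.260000] = 0.366466
  V(2,+2) = exp(-r*dt) * [p_u*0.000000 + p_m*0.000000 + p_d*0.000000] = 0.000000
  V(1,-1) = exp(-r*dt) * [p_u*3.828463 + p_m*13.948566 + p_d*24.466694] = 13.876022
  V(1,+0) = exp(-r*dt) * [p_u*0.366466 + p_m*3.828463 + p_d*13.948566] = 4.865277
  V(1,+1) = exp(-r*dt) * [p_u*0.000000 + p_m*0.366466 + p_d*3.828463] = 0.864051
  V(0,+0) = exp(-r*dt) * [p_u*0.864051 + p_m*4.865277 + p_d*13.876022] = 5.626194

Answer: Price = V(0,0) = 5.6262


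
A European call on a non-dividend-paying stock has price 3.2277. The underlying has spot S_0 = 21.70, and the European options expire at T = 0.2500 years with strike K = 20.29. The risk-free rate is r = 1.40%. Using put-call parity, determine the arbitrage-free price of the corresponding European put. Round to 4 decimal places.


Answer: Put price = 1.7468

Derivation:
Put-call parity: C - P = S_0 * exp(-qT) - K * exp(-rT).
S_0 * exp(-qT) = 21.7000 * 1.00000000 = 21.70000000
K * exp(-rT) = 20.2900 * 0.99650612 = 20.21910913
P = C - S*exp(-qT) + K*exp(-rT)
P = 3.2277 - 21.70000000 + 20.21910913 = 1.7468


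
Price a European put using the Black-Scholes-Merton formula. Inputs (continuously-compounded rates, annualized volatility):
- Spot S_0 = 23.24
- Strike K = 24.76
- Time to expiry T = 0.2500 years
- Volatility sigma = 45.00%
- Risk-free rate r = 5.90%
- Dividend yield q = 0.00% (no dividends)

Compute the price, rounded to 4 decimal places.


d1 = (ln(S/K) + (r - q + 0.5*sigma^2) * T) / (sigma * sqrt(T)) = -0.10352007
d2 = d1 - sigma * sqrt(T) = -0.32852007
exp(-rT) = 0.98535825; exp(-qT) = 1.00000000
P = K * exp(-rT) * N(-d2) - S_0 * exp(-qT) * N(-d1)
N(-d1) = 0.54122489; N(-d2) = 0.62874076
P = 24.7600 * 0.98535825 * 0.62874076 - 23.2400 * 1.00000000 * 0.54122489 = 2.7616

Answer: Price = 2.7616


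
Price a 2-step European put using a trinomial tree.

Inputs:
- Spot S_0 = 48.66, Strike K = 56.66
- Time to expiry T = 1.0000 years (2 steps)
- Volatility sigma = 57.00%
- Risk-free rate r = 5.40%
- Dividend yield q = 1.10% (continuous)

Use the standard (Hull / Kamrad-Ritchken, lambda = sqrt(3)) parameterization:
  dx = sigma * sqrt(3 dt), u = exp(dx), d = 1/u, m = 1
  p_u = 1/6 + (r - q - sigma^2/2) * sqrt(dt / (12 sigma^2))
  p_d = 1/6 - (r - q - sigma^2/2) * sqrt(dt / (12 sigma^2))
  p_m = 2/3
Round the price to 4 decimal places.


Answer: Price = V(0,0) = 14.2018

Derivation:
dt = T/N = 0.500000; dx = sigma*sqrt(3*dt) = 0.698105
u = exp(dx) = 2.009939; d = 1/u = 0.497527
p_u = 0.123890, p_m = 0.666667, p_d = 0.209443
Discount per step: exp(-r*dt) = 0.973361
Stock lattice S(k, j) with j the centered position index:
  k=0: S(0,+0) = 48.6600
  k=1: S(1,-1) = 24.2097; S(1,+0) = 48.6600; S(1,+1) = 97.8037
  k=2: S(2,-2) = 12.0450; S(2,-1) = 24.2097; S(2,+0) = 48.6600; S(2,+1) = 97.8037; S(2,+2) = 196.5794
Terminal payoffs V(N, j) = max(K - S_T, 0):
  V(2,-2) = 44.615017; V(2,-1) = 32.450315; V(2,+0) = 8.000000; V(2,+1) = 0.000000; V(2,+2) = 0.000000
Backward induction: V(k, j) = exp(-r*dt) * [p_u * V(k+1, j+1) + p_m * V(k+1, j) + p_d * V(k+1, j-1)]
  V(1,-1) = exp(-r*dt) * [p_u*8.000000 + p_m*32.450315 + p_d*44.615017] = 31.117363
  V(1,+0) = exp(-r*dt) * [p_u*0.000000 + p_m*8.000000 + p_d*32.450315] = 11.806708
  V(1,+1) = exp(-r*dt) * [p_u*0.000000 + p_m*0.000000 + p_d*8.000000] = 1.630911
  V(0,+0) = exp(-r*dt) * [p_u*1.630911 + p_m*11.806708 + p_d*31.117363] = 14.201840


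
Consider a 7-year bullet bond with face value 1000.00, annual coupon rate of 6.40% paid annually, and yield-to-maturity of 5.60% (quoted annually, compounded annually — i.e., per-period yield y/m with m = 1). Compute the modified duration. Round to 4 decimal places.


Answer: Modified duration = 5.5725

Derivation:
Coupon per period c = face * coupon_rate / m = 64.000000
Periods per year m = 1; per-period yield y/m = 0.056000
Number of cashflows N = 7
Cashflows (t years, CF_t, discount factor 1/(1+y/m)^(m*t), PV):
  t = 1.0000: CF_t = 64.000000, DF = 0.946970, PV = 60.606061
  t = 2.0000: CF_t = 64.000000, DF = 0.896752, PV = 57.392103
  t = 3.0000: CF_t = 64.000000, DF = 0.849197, PV = 54.348582
  t = 4.0000: CF_t = 64.000000, DF = 0.804163, PV = 51.466460
  t = 5.0000: CF_t = 64.000000, DF = 0.761518, PV = 48.737178
  t = 6.0000: CF_t = 64.000000, DF = 0.721135, PV = 46.152631
  t = 7.0000: CF_t = 1064.000000, DF = 0.682893, PV = 726.598004
Price P = sum_t PV_t = 1045.301020
First compute Macaulay numerator sum_t t * PV_t:
  t * PV_t at t = 1.0000: 60.606061
  t * PV_t at t = 2.0000: 114.784206
  t * PV_t at t = 3.0000: 163.045747
  t * PV_t at t = 4.0000: 205.865842
  t * PV_t at t = 5.0000: 243.685892
  t * PV_t at t = 6.0000: 276.915787
  t * PV_t at t = 7.0000: 5086.186029
Macaulay duration D = 6151.089563 / 1045.301020 = 5.884515
Modified duration = D / (1 + y/m) = 5.884515 / (1 + 0.056000) = 5.572457


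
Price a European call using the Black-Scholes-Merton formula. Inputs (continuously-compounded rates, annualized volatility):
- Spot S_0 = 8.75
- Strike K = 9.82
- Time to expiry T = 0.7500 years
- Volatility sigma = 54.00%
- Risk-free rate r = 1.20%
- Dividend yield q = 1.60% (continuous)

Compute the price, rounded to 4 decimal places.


Answer: Price = 1.2087

Derivation:
d1 = (ln(S/K) + (r - q + 0.5*sigma^2) * T) / (sigma * sqrt(T)) = -0.01928226
d2 = d1 - sigma * sqrt(T) = -0.48693598
exp(-rT) = 0.99104038; exp(-qT) = 0.98807171
C = S_0 * exp(-qT) * N(d1) - K * exp(-rT) * N(d2)
N(d1) = 0.49230797; N(d2) = 0.31315185
C = 8.7500 * 0.98807171 * 0.49230797 - 9.8200 * 0.99104038 * 0.31315185 = 1.2087


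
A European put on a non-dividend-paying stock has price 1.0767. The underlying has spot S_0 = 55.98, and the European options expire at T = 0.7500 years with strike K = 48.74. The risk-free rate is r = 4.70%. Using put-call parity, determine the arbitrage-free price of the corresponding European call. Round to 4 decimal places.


Answer: Call price = 10.0049

Derivation:
Put-call parity: C - P = S_0 * exp(-qT) - K * exp(-rT).
S_0 * exp(-qT) = 55.9800 * 1.00000000 = 55.98000000
K * exp(-rT) = 48.7400 * 0.96536405 = 47.05184356
C = P + S*exp(-qT) - K*exp(-rT)
C = 1.0767 + 55.98000000 - 47.05184356 = 10.0049


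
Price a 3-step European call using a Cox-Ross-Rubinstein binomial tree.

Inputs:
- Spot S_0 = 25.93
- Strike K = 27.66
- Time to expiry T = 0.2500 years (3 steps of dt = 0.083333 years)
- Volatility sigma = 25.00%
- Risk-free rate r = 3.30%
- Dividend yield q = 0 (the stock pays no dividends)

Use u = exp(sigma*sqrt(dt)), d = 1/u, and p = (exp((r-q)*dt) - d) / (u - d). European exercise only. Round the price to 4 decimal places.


Answer: Price = V(0,0) = 0.6445

Derivation:
dt = T/N = 0.083333
u = exp(sigma*sqrt(dt)) = 1.074837; d = 1/u = 0.930374
p = (exp((r-q)*dt) - d) / (u - d) = 0.501028
Discount per step: exp(-r*dt) = 0.997254
Stock lattice S(k, i) with i counting down-moves:
  k=0: S(0,0) = 25.9300
  k=1: S(1,0) = 27.8705; S(1,1) = 24.1246
  k=2: S(2,0) = 29.9563; S(2,1) = 25.9300; S(2,2) = 22.4449
  k=3: S(3,0) = 32.1981; S(3,1) = 27.8705; S(3,2) = 24.1246; S(3,3) = 20.8821
Terminal payoffs V(N, i) = max(S_T - K, 0):
  V(3,0) = 4.538084; V(3,1) = 0.210517; V(3,2) = 0.000000; V(3,3) = 0.000000
Backward induction: V(k, i) = exp(-r*dt) * [p * V(k+1, i) + (1-p) * V(k+1, i+1)].
  V(2,0) = exp(-r*dt) * [p*4.538084 + (1-p)*0.210517] = 2.372216
  V(2,1) = exp(-r*dt) * [p*0.210517 + (1-p)*0.000000] = 0.105185
  V(2,2) = exp(-r*dt) * [p*0.000000 + (1-p)*0.000000] = 0.000000
  V(1,0) = exp(-r*dt) * [p*2.372216 + (1-p)*0.105185] = 1.237623
  V(1,1) = exp(-r*dt) * [p*0.105185 + (1-p)*0.000000] = 0.052556
  V(0,0) = exp(-r*dt) * [p*1.237623 + (1-p)*0.052556] = 0.644532


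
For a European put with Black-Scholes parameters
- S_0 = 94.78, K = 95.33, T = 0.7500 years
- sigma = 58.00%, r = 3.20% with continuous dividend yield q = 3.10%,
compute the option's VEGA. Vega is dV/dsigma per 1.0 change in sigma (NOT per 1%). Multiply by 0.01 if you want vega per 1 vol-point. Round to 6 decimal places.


Answer: Vega = 31.076725

Derivation:
d1 = 0.2411211024; d2 = -0.2611736318
phi(d1) = 0.3875120917; exp(-qT) = 0.9770181987; exp(-rT) = 0.9762857098
Vega = S * exp(-qT) * phi(d1) * sqrt(T) = 94.7800 * 0.9770181987 * 0.3875120917 * 0.8660254038 = 31.076725


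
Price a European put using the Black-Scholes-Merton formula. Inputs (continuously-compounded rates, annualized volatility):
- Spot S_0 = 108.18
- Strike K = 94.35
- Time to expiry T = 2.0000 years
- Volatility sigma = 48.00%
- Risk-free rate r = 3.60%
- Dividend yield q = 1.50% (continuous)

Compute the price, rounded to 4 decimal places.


Answer: Price = 17.8640

Derivation:
d1 = (ln(S/K) + (r - q + 0.5*sigma^2) * T) / (sigma * sqrt(T)) = 0.60278678
d2 = d1 - sigma * sqrt(T) = -0.07603573
exp(-rT) = 0.93053090; exp(-qT) = 0.97044553
P = K * exp(-rT) * N(-d2) - S_0 * exp(-qT) * N(-d1)
N(-d1) = 0.27332527; N(-d2) = 0.53030466
P = 94.3500 * 0.93053090 * 0.53030466 - 108.1800 * 0.97044553 * 0.27332527 = 17.8640


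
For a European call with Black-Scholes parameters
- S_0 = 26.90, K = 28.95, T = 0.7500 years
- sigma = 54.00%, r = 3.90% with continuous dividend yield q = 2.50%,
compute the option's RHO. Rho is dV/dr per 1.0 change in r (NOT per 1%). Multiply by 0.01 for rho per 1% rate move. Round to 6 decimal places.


Answer: Rho = 7.512722

Derivation:
d1 = 0.0992317195; d2 = -0.3684219985
phi(d1) = 0.3969829286; exp(-qT) = 0.9814246877; exp(-rT) = 0.9711736407
N(d2) = 0.3562792984
Rho = K*T*exp(-rT)*N(d2) = 28.9500 * 0.7500 * 0.9711736407 * 0.3562792984 = 7.512722


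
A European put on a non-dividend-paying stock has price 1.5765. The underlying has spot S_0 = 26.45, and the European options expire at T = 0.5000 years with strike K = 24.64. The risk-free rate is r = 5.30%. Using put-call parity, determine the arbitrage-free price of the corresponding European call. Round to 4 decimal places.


Put-call parity: C - P = S_0 * exp(-qT) - K * exp(-rT).
S_0 * exp(-qT) = 26.4500 * 1.00000000 = 26.45000000
K * exp(-rT) = 24.6400 * 0.97384804 = 23.99561580
C = P + S*exp(-qT) - K*exp(-rT)
C = 1.5765 + 26.45000000 - 23.99561580 = 4.0309

Answer: Call price = 4.0309


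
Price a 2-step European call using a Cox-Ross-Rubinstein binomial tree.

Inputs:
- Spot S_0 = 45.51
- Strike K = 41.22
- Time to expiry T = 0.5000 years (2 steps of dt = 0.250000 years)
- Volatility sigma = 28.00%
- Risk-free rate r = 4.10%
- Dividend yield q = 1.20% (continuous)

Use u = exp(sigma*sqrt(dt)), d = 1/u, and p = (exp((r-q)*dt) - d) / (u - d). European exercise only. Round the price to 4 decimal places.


dt = T/N = 0.250000
u = exp(sigma*sqrt(dt)) = 1.150274; d = 1/u = 0.869358
p = (exp((r-q)*dt) - d) / (u - d) = 0.490959
Discount per step: exp(-r*dt) = 0.989802
Stock lattice S(k, i) with i counting down-moves:
  k=0: S(0,0) = 45.5100
  k=1: S(1,0) = 52.3490; S(1,1) = 39.5645
  k=2: S(2,0) = 60.2156; S(2,1) = 45.5100; S(2,2) = 34.3957
Terminal payoffs V(N, i) = max(S_T - K, 0):
  V(2,0) = 18.995638; V(2,1) = 4.290000; V(2,2) = 0.000000
Backward induction: V(k, i) = exp(-r*dt) * [p * V(k+1, i) + (1-p) * V(k+1, i+1)].
  V(1,0) = exp(-r*dt) * [p*18.995638 + (1-p)*4.290000] = 11.392496
  V(1,1) = exp(-r*dt) * [p*4.290000 + (1-p)*0.000000] = 2.084737
  V(0,0) = exp(-r*dt) * [p*11.392496 + (1-p)*2.084737] = 6.586608

Answer: Price = V(0,0) = 6.5866


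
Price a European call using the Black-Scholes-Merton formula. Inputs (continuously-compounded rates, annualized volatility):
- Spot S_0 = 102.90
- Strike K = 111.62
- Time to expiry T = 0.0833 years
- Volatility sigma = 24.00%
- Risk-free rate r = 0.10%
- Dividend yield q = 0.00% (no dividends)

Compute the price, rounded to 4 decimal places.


d1 = (ln(S/K) + (r - q + 0.5*sigma^2) * T) / (sigma * sqrt(T)) = -1.13847756
d2 = d1 - sigma * sqrt(T) = -1.20774574
exp(-rT) = 0.99991670; exp(-qT) = 1.00000000
C = S_0 * exp(-qT) * N(d1) - K * exp(-rT) * N(d2)
N(d1) = 0.12746056; N(d2) = 0.11357254
C = 102.9000 * 1.00000000 * 0.12746056 - 111.6200 * 0.99991670 * 0.11357254 = 0.4398

Answer: Price = 0.4398


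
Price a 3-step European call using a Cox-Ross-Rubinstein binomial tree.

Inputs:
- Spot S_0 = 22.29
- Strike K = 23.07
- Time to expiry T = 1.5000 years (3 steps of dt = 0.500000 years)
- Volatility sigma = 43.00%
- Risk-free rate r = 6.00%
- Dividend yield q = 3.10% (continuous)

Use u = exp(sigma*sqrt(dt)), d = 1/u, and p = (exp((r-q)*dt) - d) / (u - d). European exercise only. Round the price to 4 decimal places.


Answer: Price = V(0,0) = 4.8388

Derivation:
dt = T/N = 0.500000
u = exp(sigma*sqrt(dt)) = 1.355345; d = 1/u = 0.737820
p = (exp((r-q)*dt) - d) / (u - d) = 0.448218
Discount per step: exp(-r*dt) = 0.970446
Stock lattice S(k, i) with i counting down-moves:
  k=0: S(0,0) = 22.2900
  k=1: S(1,0) = 30.2106; S(1,1) = 16.4460
  k=2: S(2,0) = 40.9458; S(2,1) = 22.2900; S(2,2) = 12.1342
  k=3: S(3,0) = 55.4957; S(3,1) = 30.2106; S(3,2) = 16.4460; S(3,3) = 8.9528
Terminal payoffs V(N, i) = max(S_T - K, 0):
  V(3,0) = 32.425720; V(3,1) = 7.140636; V(3,2) = 0.000000; V(3,3) = 0.000000
Backward induction: V(k, i) = exp(-r*dt) * [p * V(k+1, i) + (1-p) * V(k+1, i+1)].
  V(2,0) = exp(-r*dt) * [p*32.425720 + (1-p)*7.140636] = 17.927885
  V(2,1) = exp(-r*dt) * [p*7.140636 + (1-p)*0.000000] = 3.105972
  V(2,2) = exp(-r*dt) * [p*0.000000 + (1-p)*0.000000] = 0.000000
  V(1,0) = exp(-r*dt) * [p*17.927885 + (1-p)*3.105972] = 9.461284
  V(1,1) = exp(-r*dt) * [p*3.105972 + (1-p)*0.000000] = 1.351009
  V(0,0) = exp(-r*dt) * [p*9.461284 + (1-p)*1.351009] = 4.838817


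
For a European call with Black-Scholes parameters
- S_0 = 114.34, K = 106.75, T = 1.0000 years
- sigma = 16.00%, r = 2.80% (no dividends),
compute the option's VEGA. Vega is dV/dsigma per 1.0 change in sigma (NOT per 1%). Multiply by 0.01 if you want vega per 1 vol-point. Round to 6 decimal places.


d1 = 0.6842925858; d2 = 0.5242925858
phi(d1) = 0.3156672253; exp(-qT) = 1.0000000000; exp(-rT) = 0.9723883668
Vega = S * exp(-qT) * phi(d1) * sqrt(T) = 114.3400 * 1.0000000000 * 0.3156672253 * 1.0000000000 = 36.093391

Answer: Vega = 36.093391


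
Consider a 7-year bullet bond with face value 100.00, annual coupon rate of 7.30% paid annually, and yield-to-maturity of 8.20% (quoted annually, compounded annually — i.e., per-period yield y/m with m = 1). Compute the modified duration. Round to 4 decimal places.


Answer: Modified duration = 5.2570

Derivation:
Coupon per period c = face * coupon_rate / m = 7.300000
Periods per year m = 1; per-period yield y/m = 0.082000
Number of cashflows N = 7
Cashflows (t years, CF_t, discount factor 1/(1+y/m)^(m*t), PV):
  t = 1.0000: CF_t = 7.300000, DF = 0.924214, PV = 6.746765
  t = 2.0000: CF_t = 7.300000, DF = 0.854172, PV = 6.235458
  t = 3.0000: CF_t = 7.300000, DF = 0.789438, PV = 5.762900
  t = 4.0000: CF_t = 7.300000, DF = 0.729610, PV = 5.326155
  t = 5.0000: CF_t = 7.300000, DF = 0.674316, PV = 4.922509
  t = 6.0000: CF_t = 7.300000, DF = 0.623213, PV = 4.549454
  t = 7.0000: CF_t = 107.300000, DF = 0.575982, PV = 61.802906
Price P = sum_t PV_t = 95.346148
First compute Macaulay numerator sum_t t * PV_t:
  t * PV_t at t = 1.0000: 6.746765
  t * PV_t at t = 2.0000: 12.470915
  t * PV_t at t = 3.0000: 17.288700
  t * PV_t at t = 4.0000: 21.304621
  t * PV_t at t = 5.0000: 24.612547
  t * PV_t at t = 6.0000: 27.296725
  t * PV_t at t = 7.0000: 432.620342
Macaulay duration D = 542.340616 / 95.346148 = 5.688123
Modified duration = D / (1 + y/m) = 5.688123 / (1 + 0.082000) = 5.257045


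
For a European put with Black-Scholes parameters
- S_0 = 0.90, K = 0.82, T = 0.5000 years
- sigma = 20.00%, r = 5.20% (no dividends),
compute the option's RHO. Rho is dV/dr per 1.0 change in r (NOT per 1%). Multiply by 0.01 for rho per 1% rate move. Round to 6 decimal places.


Answer: Rho = -0.087981

Derivation:
d1 = 0.9128071354; d2 = 0.7713857791
phi(d1) = 0.2630142761; exp(-qT) = 1.0000000000; exp(-rT) = 0.9743350896
N(-d2) = 0.2202391509
Rho = -K*T*exp(-rT)*N(-d2) = -0.8200 * 0.5000 * 0.9743350896 * 0.2202391509 = -0.087981


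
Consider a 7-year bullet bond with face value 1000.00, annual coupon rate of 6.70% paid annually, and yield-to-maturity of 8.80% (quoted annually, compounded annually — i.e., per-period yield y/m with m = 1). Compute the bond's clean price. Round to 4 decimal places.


Coupon per period c = face * coupon_rate / m = 67.000000
Periods per year m = 1; per-period yield y/m = 0.088000
Number of cashflows N = 7
Cashflows (t years, CF_t, discount factor 1/(1+y/m)^(m*t), PV):
  t = 1.0000: CF_t = 67.000000, DF = 0.919118, PV = 61.580882
  t = 2.0000: CF_t = 67.000000, DF = 0.844777, PV = 56.600076
  t = 3.0000: CF_t = 67.000000, DF = 0.776450, PV = 52.022128
  t = 4.0000: CF_t = 67.000000, DF = 0.713649, PV = 47.814456
  t = 5.0000: CF_t = 67.000000, DF = 0.655927, PV = 43.947111
  t = 6.0000: CF_t = 67.000000, DF = 0.602874, PV = 40.392565
  t = 7.0000: CF_t = 1067.000000, DF = 0.554112, PV = 591.237745
Price P = sum_t PV_t = 893.594963

Answer: Price = 893.5950


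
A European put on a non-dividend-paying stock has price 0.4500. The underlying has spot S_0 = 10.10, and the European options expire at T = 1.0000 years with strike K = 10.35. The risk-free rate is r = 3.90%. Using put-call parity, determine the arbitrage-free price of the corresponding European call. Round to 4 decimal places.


Put-call parity: C - P = S_0 * exp(-qT) - K * exp(-rT).
S_0 * exp(-qT) = 10.1000 * 1.00000000 = 10.10000000
K * exp(-rT) = 10.3500 * 0.96175071 = 9.95411984
C = P + S*exp(-qT) - K*exp(-rT)
C = 0.4500 + 10.10000000 - 9.95411984 = 0.5959

Answer: Call price = 0.5959


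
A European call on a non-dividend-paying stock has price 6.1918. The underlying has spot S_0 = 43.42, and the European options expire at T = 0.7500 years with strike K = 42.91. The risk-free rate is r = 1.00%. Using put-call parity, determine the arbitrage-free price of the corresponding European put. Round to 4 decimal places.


Answer: Put price = 5.3612

Derivation:
Put-call parity: C - P = S_0 * exp(-qT) - K * exp(-rT).
S_0 * exp(-qT) = 43.4200 * 1.00000000 = 43.42000000
K * exp(-rT) = 42.9100 * 0.99252805 = 42.58937883
P = C - S*exp(-qT) + K*exp(-rT)
P = 6.1918 - 43.42000000 + 42.58937883 = 5.3612


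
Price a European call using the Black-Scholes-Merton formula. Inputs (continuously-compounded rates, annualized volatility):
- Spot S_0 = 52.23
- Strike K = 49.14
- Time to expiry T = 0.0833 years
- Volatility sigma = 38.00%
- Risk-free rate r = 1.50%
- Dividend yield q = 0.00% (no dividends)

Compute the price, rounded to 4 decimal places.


Answer: Price = 4.1378

Derivation:
d1 = (ln(S/K) + (r - q + 0.5*sigma^2) * T) / (sigma * sqrt(T)) = 0.62227197
d2 = d1 - sigma * sqrt(T) = 0.51259736
exp(-rT) = 0.99875128; exp(-qT) = 1.00000000
C = S_0 * exp(-qT) * N(d1) - K * exp(-rT) * N(d2)
N(d1) = 0.73311848; N(d2) = 0.69588350
C = 52.2300 * 1.00000000 * 0.73311848 - 49.1400 * 0.99875128 * 0.69588350 = 4.1378
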